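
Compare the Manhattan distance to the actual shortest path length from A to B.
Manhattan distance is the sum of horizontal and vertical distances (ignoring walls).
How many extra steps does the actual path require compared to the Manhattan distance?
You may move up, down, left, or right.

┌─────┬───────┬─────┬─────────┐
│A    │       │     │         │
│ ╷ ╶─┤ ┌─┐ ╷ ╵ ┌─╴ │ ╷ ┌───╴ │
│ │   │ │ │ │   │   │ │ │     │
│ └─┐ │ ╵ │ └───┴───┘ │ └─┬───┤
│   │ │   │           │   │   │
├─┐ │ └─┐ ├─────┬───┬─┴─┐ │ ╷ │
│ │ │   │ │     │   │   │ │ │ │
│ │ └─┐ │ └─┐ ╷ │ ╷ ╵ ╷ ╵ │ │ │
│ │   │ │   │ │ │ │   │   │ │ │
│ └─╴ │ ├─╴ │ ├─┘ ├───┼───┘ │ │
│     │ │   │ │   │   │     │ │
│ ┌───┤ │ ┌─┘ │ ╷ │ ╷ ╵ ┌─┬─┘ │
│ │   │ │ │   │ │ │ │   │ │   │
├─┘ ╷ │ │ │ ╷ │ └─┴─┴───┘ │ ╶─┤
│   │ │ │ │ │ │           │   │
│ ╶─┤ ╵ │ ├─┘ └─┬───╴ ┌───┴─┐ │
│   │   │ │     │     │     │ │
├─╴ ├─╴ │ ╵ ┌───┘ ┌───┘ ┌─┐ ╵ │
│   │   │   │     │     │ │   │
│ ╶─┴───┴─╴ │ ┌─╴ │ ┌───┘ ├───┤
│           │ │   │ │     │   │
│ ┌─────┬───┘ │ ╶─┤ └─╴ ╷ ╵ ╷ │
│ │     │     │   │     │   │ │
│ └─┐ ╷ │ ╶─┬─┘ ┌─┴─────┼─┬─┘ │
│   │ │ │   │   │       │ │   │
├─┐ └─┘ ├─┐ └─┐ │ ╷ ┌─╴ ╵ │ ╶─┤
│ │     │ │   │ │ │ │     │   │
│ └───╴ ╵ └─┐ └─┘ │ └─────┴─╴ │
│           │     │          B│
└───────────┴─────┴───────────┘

Manhattan distance: |14 - 0| + |14 - 0| = 28
Actual path length: 100
Extra steps: 100 - 28 = 72

Solution:

┌─────┬───────┬─────┬─────────┐
│A ↓  │↱ → ↓  │     │↱ ↓      │
│ ╷ ╶─┤ ┌─┐ ╷ ╵ ┌─╴ │ ╷ ┌───╴ │
│ │↳ ↓│↑│ │↓│   │   │↑│↓│     │
│ └─┐ │ ╵ │ └───┴───┘ │ └─┬───┤
│   │↓│↑ ↰│↳ → → → → ↑│↳ ↓│   │
├─┐ │ └─┐ ├─────┬───┬─┴─┐ │ ╷ │
│ │ │↳ ↓│↑│     │↓ ↰│↓ ↰│↓│ │ │
│ │ └─┐ │ └─┐ ╷ │ ╷ ╵ ╷ ╵ │ │ │
│ │   │↓│↑ ↰│ │ │↓│↑ ↲│↑ ↲│ │ │
│ └─╴ │ ├─╴ │ ├─┘ ├───┼───┘ │ │
│     │↓│↱ ↑│ │↓ ↲│   │     │ │
│ ┌───┤ │ ┌─┘ │ ╷ │ ╷ ╵ ┌─┬─┘ │
│ │↓ ↰│↓│↑│   │↓│ │ │   │ │   │
├─┘ ╷ │ │ │ ╷ │ └─┴─┴───┘ │ ╶─┤
│↓ ↲│↑│↓│↑│ │ │↳ → → ↓    │   │
│ ╶─┤ ╵ │ ├─┘ └─┬───╴ ┌───┴─┐ │
│↳ ↓│↑ ↲│↑│     │↓ ← ↲│     │ │
├─╴ ├─╴ │ ╵ ┌───┘ ┌───┘ ┌─┐ ╵ │
│↓ ↲│   │↑ ↰│↓ ← ↲│     │ │   │
│ ╶─┴───┴─╴ │ ┌─╴ │ ┌───┘ ├───┤
│↳ → → → → ↑│↓│   │ │     │   │
│ ┌─────┬───┘ │ ╶─┤ └─╴ ╷ ╵ ╷ │
│ │     │↓ ← ↲│   │     │   │ │
│ └─┐ ╷ │ ╶─┬─┘ ┌─┴─────┼─┬─┘ │
│   │ │ │↳ ↓│   │↱ ↓    │ │   │
├─┐ └─┘ ├─┐ └─┐ │ ╷ ┌─╴ ╵ │ ╶─┤
│ │     │ │↳ ↓│ │↑│↓│     │   │
│ └───╴ ╵ └─┐ └─┘ │ └─────┴─╴ │
│           │↳ → ↑│↳ → → → → B│
└───────────┴─────┴───────────┘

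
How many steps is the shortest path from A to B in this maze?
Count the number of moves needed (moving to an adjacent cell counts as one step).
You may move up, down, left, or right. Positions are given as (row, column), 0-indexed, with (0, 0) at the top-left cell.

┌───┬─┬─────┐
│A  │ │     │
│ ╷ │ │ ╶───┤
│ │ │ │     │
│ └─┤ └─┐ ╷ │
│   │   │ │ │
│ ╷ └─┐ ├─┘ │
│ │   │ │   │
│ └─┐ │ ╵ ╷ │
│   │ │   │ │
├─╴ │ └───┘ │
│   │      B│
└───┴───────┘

Using BFS to find shortest path:
Start: (0, 0), End: (5, 5)
Path found:
(0,0) → (1,0) → (2,0) → (2,1) → (3,1) → (3,2) → (4,2) → (5,2) → (5,3) → (5,4) → (5,5)
Number of steps: 10

Solution:

┌───┬─┬─────┐
│A  │ │     │
│ ╷ │ │ ╶───┤
│↓│ │ │     │
│ └─┤ └─┐ ╷ │
│↳ ↓│   │ │ │
│ ╷ └─┐ ├─┘ │
│ │↳ ↓│ │   │
│ └─┐ │ ╵ ╷ │
│   │↓│   │ │
├─╴ │ └───┘ │
│   │↳ → → B│
└───┴───────┘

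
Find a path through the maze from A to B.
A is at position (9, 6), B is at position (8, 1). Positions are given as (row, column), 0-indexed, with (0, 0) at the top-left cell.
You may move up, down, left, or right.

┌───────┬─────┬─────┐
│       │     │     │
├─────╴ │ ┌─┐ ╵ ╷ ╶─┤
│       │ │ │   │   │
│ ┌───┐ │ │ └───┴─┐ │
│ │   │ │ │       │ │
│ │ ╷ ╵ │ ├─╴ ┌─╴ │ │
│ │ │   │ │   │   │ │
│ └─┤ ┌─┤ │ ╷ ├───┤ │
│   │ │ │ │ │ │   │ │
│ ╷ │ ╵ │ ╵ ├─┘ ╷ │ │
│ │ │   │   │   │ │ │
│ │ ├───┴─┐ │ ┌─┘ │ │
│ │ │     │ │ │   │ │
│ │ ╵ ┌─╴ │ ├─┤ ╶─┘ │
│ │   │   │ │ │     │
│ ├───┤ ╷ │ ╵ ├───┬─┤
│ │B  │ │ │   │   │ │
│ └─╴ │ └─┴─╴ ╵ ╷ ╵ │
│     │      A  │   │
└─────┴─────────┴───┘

Finding the shortest path from (9, 6) to (8, 1):
Path length: 24 steps
Directions: left → left → left → up → up → right → up → left → left → down → left → up → up → up → left → down → down → down → down → down → right → right → up → left

Solution:

┌───────┬─────┬─────┐
│       │     │     │
├─────╴ │ ┌─┐ ╵ ╷ ╶─┤
│       │ │ │   │   │
│ ┌───┐ │ │ └───┴─┐ │
│ │   │ │ │       │ │
│ │ ╷ ╵ │ ├─╴ ┌─╴ │ │
│ │ │   │ │   │   │ │
│ └─┤ ┌─┤ │ ╷ ├───┤ │
│↓ ↰│ │ │ │ │ │   │ │
│ ╷ │ ╵ │ ╵ ├─┘ ╷ │ │
│↓│↑│   │   │   │ │ │
│ │ ├───┴─┐ │ ┌─┘ │ │
│↓│↑│↓ ← ↰│ │ │   │ │
│ │ ╵ ┌─╴ │ ├─┤ ╶─┘ │
│↓│↑ ↲│↱ ↑│ │ │     │
│ ├───┤ ╷ │ ╵ ├───┬─┤
│↓│B ↰│↑│ │   │   │ │
│ └─╴ │ └─┴─╴ ╵ ╷ ╵ │
│↳ → ↑│↑ ← ← A  │   │
└─────┴─────────┴───┘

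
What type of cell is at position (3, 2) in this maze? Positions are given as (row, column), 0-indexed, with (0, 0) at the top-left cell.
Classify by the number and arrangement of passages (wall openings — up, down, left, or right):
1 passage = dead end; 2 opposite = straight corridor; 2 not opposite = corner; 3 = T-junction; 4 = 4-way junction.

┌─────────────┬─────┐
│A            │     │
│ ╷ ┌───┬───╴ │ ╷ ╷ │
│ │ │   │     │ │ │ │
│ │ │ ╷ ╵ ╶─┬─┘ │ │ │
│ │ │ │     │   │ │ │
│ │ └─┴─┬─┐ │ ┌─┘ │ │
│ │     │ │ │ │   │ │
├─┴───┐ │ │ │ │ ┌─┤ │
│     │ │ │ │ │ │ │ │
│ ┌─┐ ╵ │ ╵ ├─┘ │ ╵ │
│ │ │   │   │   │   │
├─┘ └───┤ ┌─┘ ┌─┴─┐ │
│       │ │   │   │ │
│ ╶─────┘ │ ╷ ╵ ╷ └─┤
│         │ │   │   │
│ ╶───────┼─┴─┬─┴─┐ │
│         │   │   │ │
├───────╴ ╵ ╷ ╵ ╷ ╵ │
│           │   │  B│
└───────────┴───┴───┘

Checking cell at (3, 2):
Number of passages: 2
Cell type: straight corridor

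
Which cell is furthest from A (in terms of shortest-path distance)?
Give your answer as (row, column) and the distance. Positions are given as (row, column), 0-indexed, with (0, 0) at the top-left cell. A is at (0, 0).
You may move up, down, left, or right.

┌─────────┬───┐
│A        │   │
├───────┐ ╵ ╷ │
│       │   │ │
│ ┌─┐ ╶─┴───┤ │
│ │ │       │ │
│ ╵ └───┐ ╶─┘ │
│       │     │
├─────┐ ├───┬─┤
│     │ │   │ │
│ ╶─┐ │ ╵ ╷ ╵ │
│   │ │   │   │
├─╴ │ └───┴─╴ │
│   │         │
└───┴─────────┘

Computing BFS distances from A to all cells:
Furthest cell: (6, 0)
Distance: 44 steps

Path from A to the furthest cell:

┌─────────┬───┐
│A → → → ↓│↱ ↓│
├───────┐ ╵ ╷ │
│↓ ← ↰  │↳ ↑│↓│
│ ┌─┐ ╶─┴───┤ │
│↓│ │↑ ← ↰  │↓│
│ ╵ └───┐ ╶─┘ │
│↳ → → ↓│↑ ← ↲│
├─────┐ ├───┬─┤
│↓ ← ↰│↓│↱ ↓│ │
│ ╶─┐ │ ╵ ╷ ╵ │
│↳ ↓│↑│↳ ↑│↳ ↓│
├─╴ │ └───┴─╴ │
│B ↲│↑ ← ← ← ↲│
└───┴─────────┘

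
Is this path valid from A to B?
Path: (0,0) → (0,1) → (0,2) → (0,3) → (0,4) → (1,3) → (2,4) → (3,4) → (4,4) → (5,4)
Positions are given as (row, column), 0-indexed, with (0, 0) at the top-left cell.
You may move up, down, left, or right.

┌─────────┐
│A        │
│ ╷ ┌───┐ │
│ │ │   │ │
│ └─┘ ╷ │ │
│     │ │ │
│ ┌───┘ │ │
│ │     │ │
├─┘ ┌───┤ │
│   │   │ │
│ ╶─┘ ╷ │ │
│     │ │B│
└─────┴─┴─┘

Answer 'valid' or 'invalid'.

Checking path validity:
Result: Invalid move at step 5: cannot move from (0, 4) to (1, 3).

invalid

Correct solution:

┌─────────┐
│A → → → ↓│
│ ╷ ┌───┐ │
│ │ │   │↓│
│ └─┘ ╷ │ │
│     │ │↓│
│ ┌───┘ │ │
│ │     │↓│
├─┘ ┌───┤ │
│   │   │↓│
│ ╶─┘ ╷ │ │
│     │ │B│
└─────┴─┴─┘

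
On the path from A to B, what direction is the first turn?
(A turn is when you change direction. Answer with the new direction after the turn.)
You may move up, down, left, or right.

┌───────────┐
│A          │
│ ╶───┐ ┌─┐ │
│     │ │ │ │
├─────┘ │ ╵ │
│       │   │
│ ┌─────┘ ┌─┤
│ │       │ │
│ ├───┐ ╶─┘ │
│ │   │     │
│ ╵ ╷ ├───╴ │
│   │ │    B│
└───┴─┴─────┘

Directions: right, right, right, right, right, down, down, left, down, left, down, right, right, down
First turn direction: down

Solution:

┌───────────┐
│A → → → → ↓│
│ ╶───┐ ┌─┐ │
│     │ │ │↓│
├─────┘ │ ╵ │
│       │↓ ↲│
│ ┌─────┘ ┌─┤
│ │    ↓ ↲│ │
│ ├───┐ ╶─┘ │
│ │   │↳ → ↓│
│ ╵ ╷ ├───╴ │
│   │ │    B│
└───┴─┴─────┘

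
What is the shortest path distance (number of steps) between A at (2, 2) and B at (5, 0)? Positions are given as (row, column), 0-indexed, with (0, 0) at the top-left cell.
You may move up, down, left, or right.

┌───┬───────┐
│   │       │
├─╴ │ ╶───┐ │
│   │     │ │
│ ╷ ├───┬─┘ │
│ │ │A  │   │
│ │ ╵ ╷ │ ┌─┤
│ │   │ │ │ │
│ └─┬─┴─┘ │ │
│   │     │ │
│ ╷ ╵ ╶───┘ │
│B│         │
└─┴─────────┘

Finding path from (2, 2) to (5, 0):
Path: (2,2) → (3,2) → (3,1) → (2,1) → (1,1) → (1,0) → (2,0) → (3,0) → (4,0) → (5,0)
Distance: 9 steps

Solution:

┌───┬───────┐
│   │       │
├─╴ │ ╶───┐ │
│↓ ↰│     │ │
│ ╷ ├───┬─┘ │
│↓│↑│A  │   │
│ │ ╵ ╷ │ ┌─┤
│↓│↑ ↲│ │ │ │
│ └─┬─┴─┘ │ │
│↓  │     │ │
│ ╷ ╵ ╶───┘ │
│B│         │
└─┴─────────┘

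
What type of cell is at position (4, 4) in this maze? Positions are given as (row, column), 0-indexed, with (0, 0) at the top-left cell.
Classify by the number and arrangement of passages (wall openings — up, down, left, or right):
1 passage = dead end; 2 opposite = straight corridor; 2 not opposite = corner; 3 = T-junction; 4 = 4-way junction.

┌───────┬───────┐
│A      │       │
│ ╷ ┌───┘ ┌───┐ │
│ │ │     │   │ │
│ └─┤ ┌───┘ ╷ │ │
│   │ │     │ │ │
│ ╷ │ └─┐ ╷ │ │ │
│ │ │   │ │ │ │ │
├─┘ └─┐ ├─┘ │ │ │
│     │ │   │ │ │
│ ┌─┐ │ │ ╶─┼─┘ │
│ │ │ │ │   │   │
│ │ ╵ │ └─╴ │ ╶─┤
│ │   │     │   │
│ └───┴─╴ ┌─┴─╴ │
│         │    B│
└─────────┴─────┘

Checking cell at (4, 4):
Number of passages: 2
Cell type: corner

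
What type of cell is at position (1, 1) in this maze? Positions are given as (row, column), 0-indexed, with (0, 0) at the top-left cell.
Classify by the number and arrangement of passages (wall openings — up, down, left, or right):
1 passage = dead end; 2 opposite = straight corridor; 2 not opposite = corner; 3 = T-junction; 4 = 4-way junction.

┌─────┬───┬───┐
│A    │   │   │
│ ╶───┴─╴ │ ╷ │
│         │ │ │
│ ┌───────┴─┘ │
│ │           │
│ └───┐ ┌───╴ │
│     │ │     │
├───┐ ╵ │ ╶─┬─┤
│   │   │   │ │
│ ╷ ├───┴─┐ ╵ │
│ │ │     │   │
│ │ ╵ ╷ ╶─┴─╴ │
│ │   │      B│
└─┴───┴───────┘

Checking cell at (1, 1):
Number of passages: 2
Cell type: straight corridor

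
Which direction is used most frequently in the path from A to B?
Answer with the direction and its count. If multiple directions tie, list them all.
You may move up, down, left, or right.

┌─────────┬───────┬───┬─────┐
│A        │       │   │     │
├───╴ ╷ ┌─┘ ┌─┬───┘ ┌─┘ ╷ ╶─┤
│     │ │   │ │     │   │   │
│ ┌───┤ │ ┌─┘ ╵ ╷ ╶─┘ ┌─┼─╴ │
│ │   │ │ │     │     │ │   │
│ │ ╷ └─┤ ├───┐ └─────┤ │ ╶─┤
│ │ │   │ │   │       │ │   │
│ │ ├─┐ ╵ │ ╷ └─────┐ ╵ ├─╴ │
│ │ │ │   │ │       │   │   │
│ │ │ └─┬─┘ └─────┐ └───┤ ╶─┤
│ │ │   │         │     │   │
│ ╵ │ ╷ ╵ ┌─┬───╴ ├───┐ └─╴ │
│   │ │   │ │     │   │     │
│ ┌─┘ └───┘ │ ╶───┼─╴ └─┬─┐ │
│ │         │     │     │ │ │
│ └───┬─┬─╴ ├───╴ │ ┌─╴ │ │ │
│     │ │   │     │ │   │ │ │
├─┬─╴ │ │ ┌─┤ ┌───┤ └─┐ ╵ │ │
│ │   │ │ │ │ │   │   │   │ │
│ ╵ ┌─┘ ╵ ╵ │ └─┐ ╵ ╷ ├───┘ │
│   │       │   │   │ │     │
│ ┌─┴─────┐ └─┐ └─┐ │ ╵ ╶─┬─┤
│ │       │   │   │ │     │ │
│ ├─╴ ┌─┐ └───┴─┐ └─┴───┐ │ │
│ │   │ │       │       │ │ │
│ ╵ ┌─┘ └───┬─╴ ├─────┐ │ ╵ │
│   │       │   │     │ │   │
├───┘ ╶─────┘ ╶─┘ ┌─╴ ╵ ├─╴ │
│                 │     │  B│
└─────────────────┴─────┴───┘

Directions: right, right, down, left, left, down, down, down, down, down, down, down, right, right, down, left, down, left, down, down, down, right, up, right, up, right, right, down, right, right, right, down, left, down, right, right, up, right, right, down, right, up, up, left, left, left, up, left, up, left, up, up, right, right, up, left, left, up, right, right, up, left, left, left, up, up, right, down, right, right, right, down, right, right, down, right, right, down, down, down, down, left, left, down, right, down, down, right, down
Counts: {'right': 30, 'down': 28, 'left': 17, 'up': 14}
Most common: right (30 times)

Solution:

┌─────────┬───────┬───┬─────┐
│A → ↓    │       │   │     │
├───╴ ╷ ┌─┘ ┌─┬───┘ ┌─┘ ╷ ╶─┤
│↓ ← ↲│ │   │ │     │   │   │
│ ┌───┤ │ ┌─┘ ╵ ╷ ╶─┘ ┌─┼─╴ │
│↓│   │ │ │     │     │ │   │
│ │ ╷ └─┤ ├───┐ └─────┤ │ ╶─┤
│↓│ │   │ │↱ ↓│       │ │   │
│ │ ├─┐ ╵ │ ╷ └─────┐ ╵ ├─╴ │
│↓│ │ │   │↑│↳ → → ↓│   │   │
│ │ │ └─┬─┘ └─────┐ └───┤ ╶─┤
│↓│ │   │  ↑ ← ← ↰│↳ → ↓│   │
│ ╵ │ ╷ ╵ ┌─┬───╴ ├───┐ └─╴ │
│↓  │ │   │ │↱ → ↑│   │↳ → ↓│
│ ┌─┘ └───┘ │ ╶───┼─╴ └─┬─┐ │
│↓│         │↑ ← ↰│     │ │↓│
│ └───┬─┬─╴ ├───╴ │ ┌─╴ │ │ │
│↳ → ↓│ │   │↱ → ↑│ │   │ │↓│
├─┬─╴ │ │ ┌─┤ ┌───┤ └─┐ ╵ │ │
│ │↓ ↲│ │ │ │↑│   │   │   │↓│
│ ╵ ┌─┘ ╵ ╵ │ └─┐ ╵ ╷ ├───┘ │
│↓ ↲│       │↑ ↰│   │ │↓ ← ↲│
│ ┌─┴─────┐ └─┐ └─┐ │ ╵ ╶─┬─┤
│↓│  ↱ → ↓│   │↑ ↰│ │  ↳ ↓│ │
│ ├─╴ ┌─┐ └───┴─┐ └─┴───┐ │ │
│↓│↱ ↑│ │↳ → → ↓│↑ ← ← ↰│↓│ │
│ ╵ ┌─┘ └───┬─╴ ├─────┐ │ ╵ │
│↳ ↑│       │↓ ↲│↱ → ↓│↑│↳ ↓│
├───┘ ╶─────┘ ╶─┘ ┌─╴ ╵ ├─╴ │
│            ↳ → ↑│  ↳ ↑│  B│
└─────────────────┴─────┴───┘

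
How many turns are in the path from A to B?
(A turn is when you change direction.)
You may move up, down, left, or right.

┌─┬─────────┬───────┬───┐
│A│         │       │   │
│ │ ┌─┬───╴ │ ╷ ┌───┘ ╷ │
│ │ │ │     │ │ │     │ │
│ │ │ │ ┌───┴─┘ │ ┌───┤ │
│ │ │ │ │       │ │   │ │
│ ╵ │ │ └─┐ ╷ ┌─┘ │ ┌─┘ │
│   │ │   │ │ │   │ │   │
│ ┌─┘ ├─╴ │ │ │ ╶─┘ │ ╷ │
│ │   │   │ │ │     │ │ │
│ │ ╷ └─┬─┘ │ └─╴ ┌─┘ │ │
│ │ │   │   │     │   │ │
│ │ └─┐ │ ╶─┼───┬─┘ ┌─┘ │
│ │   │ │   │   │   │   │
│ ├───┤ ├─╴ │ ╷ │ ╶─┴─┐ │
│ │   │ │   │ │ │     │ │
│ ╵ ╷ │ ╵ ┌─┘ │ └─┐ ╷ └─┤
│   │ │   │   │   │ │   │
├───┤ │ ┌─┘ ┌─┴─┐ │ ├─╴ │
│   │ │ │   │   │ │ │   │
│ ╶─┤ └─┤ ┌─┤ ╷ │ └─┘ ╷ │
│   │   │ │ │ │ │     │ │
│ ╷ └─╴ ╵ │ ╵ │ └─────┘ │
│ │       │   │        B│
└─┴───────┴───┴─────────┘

Directions: down, down, down, down, down, down, down, down, right, up, right, down, down, down, right, down, right, up, up, right, up, right, up, up, right, down, down, right, down, down, right, right, up, right, down, down
Number of turns: 20

Solution:

┌─┬─────────┬───────┬───┐
│A│         │       │   │
│ │ ┌─┬───╴ │ ╷ ┌───┘ ╷ │
│↓│ │ │     │ │ │     │ │
│ │ │ │ ┌───┴─┘ │ ┌───┤ │
│↓│ │ │ │       │ │   │ │
│ ╵ │ │ └─┐ ╷ ┌─┘ │ ┌─┘ │
│↓  │ │   │ │ │   │ │   │
│ ┌─┘ ├─╴ │ │ │ ╶─┘ │ ╷ │
│↓│   │   │ │ │     │ │ │
│ │ ╷ └─┬─┘ │ └─╴ ┌─┘ │ │
│↓│ │   │   │     │   │ │
│ │ └─┐ │ ╶─┼───┬─┘ ┌─┘ │
│↓│   │ │   │↱ ↓│   │   │
│ ├───┤ ├─╴ │ ╷ │ ╶─┴─┐ │
│↓│↱ ↓│ │   │↑│↓│     │ │
│ ╵ ╷ │ ╵ ┌─┘ │ └─┐ ╷ └─┤
│↳ ↑│↓│   │↱ ↑│↳ ↓│ │   │
├───┤ │ ┌─┘ ┌─┴─┐ │ ├─╴ │
│   │↓│ │↱ ↑│   │↓│ │↱ ↓│
│ ╶─┤ └─┤ ┌─┤ ╷ │ └─┘ ╷ │
│   │↳ ↓│↑│ │ │ │↳ → ↑│↓│
│ ╷ └─╴ ╵ │ ╵ │ └─────┘ │
│ │    ↳ ↑│   │        B│
└─┴───────┴───┴─────────┘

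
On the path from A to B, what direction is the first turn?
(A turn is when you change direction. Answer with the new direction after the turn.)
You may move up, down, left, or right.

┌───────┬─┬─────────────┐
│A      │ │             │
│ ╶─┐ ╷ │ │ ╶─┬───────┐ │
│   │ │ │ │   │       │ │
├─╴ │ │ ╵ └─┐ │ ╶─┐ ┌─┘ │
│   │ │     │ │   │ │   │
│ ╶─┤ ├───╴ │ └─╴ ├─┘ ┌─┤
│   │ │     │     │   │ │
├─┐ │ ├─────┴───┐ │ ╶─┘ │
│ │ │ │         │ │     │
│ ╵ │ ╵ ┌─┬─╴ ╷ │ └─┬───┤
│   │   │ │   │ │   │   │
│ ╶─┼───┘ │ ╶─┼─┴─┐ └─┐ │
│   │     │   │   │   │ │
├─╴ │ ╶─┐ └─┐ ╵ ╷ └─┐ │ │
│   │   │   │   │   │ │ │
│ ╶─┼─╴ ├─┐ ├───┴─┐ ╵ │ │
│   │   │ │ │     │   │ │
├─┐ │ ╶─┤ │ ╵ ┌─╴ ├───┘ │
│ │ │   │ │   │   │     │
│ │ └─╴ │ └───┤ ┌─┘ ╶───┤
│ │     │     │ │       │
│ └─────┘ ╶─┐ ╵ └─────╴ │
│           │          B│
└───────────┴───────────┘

Directions: down, right, down, left, down, right, down, down, left, down, right, down, left, down, right, down, down, right, right, up, left, up, right, up, left, up, right, right, down, right, down, down, right, up, right, right, down, left, down, down, right, right, right, right
First turn direction: right

Solution:

┌───────┬─┬─────────────┐
│A      │ │             │
│ ╶─┐ ╷ │ │ ╶─┬───────┐ │
│↳ ↓│ │ │ │   │       │ │
├─╴ │ │ ╵ └─┐ │ ╶─┐ ┌─┘ │
│↓ ↲│ │     │ │   │ │   │
│ ╶─┤ ├───╴ │ └─╴ ├─┘ ┌─┤
│↳ ↓│ │     │     │   │ │
├─┐ │ ├─────┴───┐ │ ╶─┘ │
│ │↓│ │         │ │     │
│ ╵ │ ╵ ┌─┬─╴ ╷ │ └─┬───┤
│↓ ↲│   │ │   │ │   │   │
│ ╶─┼───┘ │ ╶─┼─┴─┐ └─┐ │
│↳ ↓│↱ → ↓│   │   │   │ │
├─╴ │ ╶─┐ └─┐ ╵ ╷ └─┐ │ │
│↓ ↲│↑ ↰│↳ ↓│   │   │ │ │
│ ╶─┼─╴ ├─┐ ├───┴─┐ ╵ │ │
│↳ ↓│↱ ↑│ │↓│↱ → ↓│   │ │
├─┐ │ ╶─┤ │ ╵ ┌─╴ ├───┘ │
│ │↓│↑ ↰│ │↳ ↑│↓ ↲│     │
│ │ └─╴ │ └───┤ ┌─┘ ╶───┤
│ │↳ → ↑│     │↓│       │
│ └─────┘ ╶─┐ ╵ └─────╴ │
│           │  ↳ → → → B│
└───────────┴───────────┘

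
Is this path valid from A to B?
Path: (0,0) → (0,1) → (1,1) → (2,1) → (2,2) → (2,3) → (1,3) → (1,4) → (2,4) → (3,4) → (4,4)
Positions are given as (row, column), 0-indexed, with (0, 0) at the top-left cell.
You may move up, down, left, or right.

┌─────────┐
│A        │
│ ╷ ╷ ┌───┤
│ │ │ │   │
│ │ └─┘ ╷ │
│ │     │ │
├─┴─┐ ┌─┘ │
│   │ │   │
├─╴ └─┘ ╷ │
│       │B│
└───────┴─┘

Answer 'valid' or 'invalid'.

Checking path validity:
Result: All consecutive moves are passable.

valid

Correct solution:

┌─────────┐
│A ↓      │
│ ╷ ╷ ┌───┤
│ │↓│ │↱ ↓│
│ │ └─┘ ╷ │
│ │↳ → ↑│↓│
├─┴─┐ ┌─┘ │
│   │ │  ↓│
├─╴ └─┘ ╷ │
│       │B│
└───────┴─┘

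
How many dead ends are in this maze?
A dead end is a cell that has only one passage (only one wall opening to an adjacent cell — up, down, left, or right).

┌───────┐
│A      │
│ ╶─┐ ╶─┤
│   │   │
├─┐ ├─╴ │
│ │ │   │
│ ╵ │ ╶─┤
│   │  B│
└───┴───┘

Checking each cell for number of passages:

Dead ends found at positions:
  (0, 3)
  (2, 0)
  (3, 3)
Total dead ends: 3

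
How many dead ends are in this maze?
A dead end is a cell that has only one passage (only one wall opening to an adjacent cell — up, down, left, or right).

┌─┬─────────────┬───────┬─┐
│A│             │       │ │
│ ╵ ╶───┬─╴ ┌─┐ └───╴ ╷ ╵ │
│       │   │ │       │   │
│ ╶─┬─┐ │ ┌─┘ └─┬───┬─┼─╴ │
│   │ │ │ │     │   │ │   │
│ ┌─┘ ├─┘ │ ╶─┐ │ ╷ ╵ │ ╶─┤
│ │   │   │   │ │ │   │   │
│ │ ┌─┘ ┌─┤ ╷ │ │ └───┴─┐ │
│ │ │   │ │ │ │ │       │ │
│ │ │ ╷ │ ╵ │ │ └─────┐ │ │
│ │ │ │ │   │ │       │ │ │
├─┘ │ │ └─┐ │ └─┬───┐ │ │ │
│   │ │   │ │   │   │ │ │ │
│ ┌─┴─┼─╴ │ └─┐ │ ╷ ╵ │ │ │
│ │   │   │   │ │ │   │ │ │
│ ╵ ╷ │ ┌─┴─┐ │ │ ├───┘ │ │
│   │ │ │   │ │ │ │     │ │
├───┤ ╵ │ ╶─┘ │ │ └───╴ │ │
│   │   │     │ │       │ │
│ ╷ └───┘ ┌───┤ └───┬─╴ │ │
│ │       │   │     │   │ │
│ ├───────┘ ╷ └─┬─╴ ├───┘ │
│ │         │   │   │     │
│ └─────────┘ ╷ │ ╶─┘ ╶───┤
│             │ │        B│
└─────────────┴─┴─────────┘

Checking each cell for number of passages:

Dead ends found at positions:
  (0, 0)
  (0, 8)
  (0, 12)
  (1, 6)
  (2, 1)
  (2, 2)
  (2, 3)
  (2, 10)
  (4, 4)
  (5, 0)
  (6, 2)
  (8, 5)
  (8, 9)
  (10, 10)
  (11, 1)
  (12, 7)
  (12, 12)
Total dead ends: 17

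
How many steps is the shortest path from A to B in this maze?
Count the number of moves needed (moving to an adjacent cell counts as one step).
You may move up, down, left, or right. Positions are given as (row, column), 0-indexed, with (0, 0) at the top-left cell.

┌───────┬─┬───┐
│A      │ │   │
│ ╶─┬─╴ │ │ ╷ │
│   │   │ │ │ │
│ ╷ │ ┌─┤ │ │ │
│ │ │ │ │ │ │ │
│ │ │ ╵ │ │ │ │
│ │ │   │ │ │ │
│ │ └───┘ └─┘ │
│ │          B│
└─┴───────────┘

Using BFS to find shortest path:
Start: (0, 0), End: (4, 6)
Path found:
(0,0) → (1,0) → (1,1) → (2,1) → (3,1) → (4,1) → (4,2) → (4,3) → (4,4) → (4,5) → (4,6)
Number of steps: 10

Solution:

┌───────┬─┬───┐
│A      │ │   │
│ ╶─┬─╴ │ │ ╷ │
│↳ ↓│   │ │ │ │
│ ╷ │ ┌─┤ │ │ │
│ │↓│ │ │ │ │ │
│ │ │ ╵ │ │ │ │
│ │↓│   │ │ │ │
│ │ └───┘ └─┘ │
│ │↳ → → → → B│
└─┴───────────┘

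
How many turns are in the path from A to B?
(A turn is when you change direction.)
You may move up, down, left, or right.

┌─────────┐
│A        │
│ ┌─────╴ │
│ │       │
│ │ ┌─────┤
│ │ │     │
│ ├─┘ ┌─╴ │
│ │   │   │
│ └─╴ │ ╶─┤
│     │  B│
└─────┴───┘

Directions: down, down, down, down, right, right, up, up, right, right, down, left, down, right
Number of turns: 7

Solution:

┌─────────┐
│A        │
│ ┌─────╴ │
│↓│       │
│ │ ┌─────┤
│↓│ │↱ → ↓│
│ ├─┘ ┌─╴ │
│↓│  ↑│↓ ↲│
│ └─╴ │ ╶─┤
│↳ → ↑│↳ B│
└─────┴───┘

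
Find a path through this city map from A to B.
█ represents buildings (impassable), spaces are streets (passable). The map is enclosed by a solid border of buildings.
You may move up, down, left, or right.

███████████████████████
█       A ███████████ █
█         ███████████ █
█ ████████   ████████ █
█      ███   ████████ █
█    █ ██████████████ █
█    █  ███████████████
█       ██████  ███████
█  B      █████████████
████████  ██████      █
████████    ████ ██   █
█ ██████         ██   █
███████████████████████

Finding the shortest path from A to B:
Movement: cardinal only
Path length: 16 steps
Directions: down → left → left → left → left → left → left → left → down → down → down → down → down → down → right → right

Solution:

███████████████████████
█       A ███████████ █
█↓←←←←←←↲ ███████████ █
█↓████████   ████████ █
█↓     ███   ████████ █
█↓   █ ██████████████ █
█↓   █  ███████████████
█↓      ██████  ███████
█↳→B      █████████████
████████  ██████      █
████████    ████ ██   █
█ ██████         ██   █
███████████████████████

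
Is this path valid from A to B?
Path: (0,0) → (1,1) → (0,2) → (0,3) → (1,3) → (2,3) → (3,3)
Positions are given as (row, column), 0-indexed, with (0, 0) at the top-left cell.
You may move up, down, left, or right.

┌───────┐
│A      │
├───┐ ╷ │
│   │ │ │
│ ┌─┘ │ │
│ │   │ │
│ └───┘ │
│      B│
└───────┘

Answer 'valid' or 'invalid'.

Checking path validity:
Result: Invalid move at step 1: cannot move from (0, 0) to (1, 1).

invalid

Correct solution:

┌───────┐
│A → → ↓│
├───┐ ╷ │
│   │ │↓│
│ ┌─┘ │ │
│ │   │↓│
│ └───┘ │
│      B│
└───────┘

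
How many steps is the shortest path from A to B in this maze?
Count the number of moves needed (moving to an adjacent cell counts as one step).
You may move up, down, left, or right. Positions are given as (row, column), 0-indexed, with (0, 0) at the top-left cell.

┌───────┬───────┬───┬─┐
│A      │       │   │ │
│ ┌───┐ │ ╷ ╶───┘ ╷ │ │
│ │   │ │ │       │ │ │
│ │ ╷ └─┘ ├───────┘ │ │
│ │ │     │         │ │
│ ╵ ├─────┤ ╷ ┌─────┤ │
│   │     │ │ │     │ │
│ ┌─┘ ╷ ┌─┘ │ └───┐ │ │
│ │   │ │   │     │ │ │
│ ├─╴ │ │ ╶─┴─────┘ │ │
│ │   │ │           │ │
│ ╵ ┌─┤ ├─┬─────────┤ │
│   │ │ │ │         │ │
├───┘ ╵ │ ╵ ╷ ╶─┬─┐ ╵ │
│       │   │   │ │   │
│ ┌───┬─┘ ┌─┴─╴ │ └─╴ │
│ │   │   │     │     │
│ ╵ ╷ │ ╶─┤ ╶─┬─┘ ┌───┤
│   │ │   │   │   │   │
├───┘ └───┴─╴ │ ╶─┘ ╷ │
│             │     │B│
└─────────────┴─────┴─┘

Using BFS to find shortest path:
Start: (0, 0), End: (10, 10)
Path found:
(0,0) → (1,0) → (2,0) → (3,0) → (4,0) → (5,0) → (6,0) → (6,1) → (5,1) → (5,2) → (4,2) → (3,2) → (3,3) → (4,3) → (5,3) → (6,3) → (7,3) → (7,2) → (7,1) → (7,0) → (8,0) → (9,0) → (9,1) → (8,1) → (8,2) → (9,2) → (10,2) → (10,3) → (10,4) → (10,5) → (10,6) → (9,6) → (9,5) → (8,5) → (8,6) → (8,7) → (7,7) → (7,6) → (6,6) → (6,7) → (6,8) → (6,9) → (7,9) → (7,10) → (8,10) → (8,9) → (8,8) → (9,8) → (9,7) → (10,7) → (10,8) → (10,9) → (9,9) → (9,10) → (10,10)
Number of steps: 54

Solution:

┌───────┬───────┬───┬─┐
│A      │       │   │ │
│ ┌───┐ │ ╷ ╶───┘ ╷ │ │
│↓│   │ │ │       │ │ │
│ │ ╷ └─┘ ├───────┘ │ │
│↓│ │     │         │ │
│ ╵ ├─────┤ ╷ ┌─────┤ │
│↓  │↱ ↓  │ │ │     │ │
│ ┌─┘ ╷ ┌─┘ │ └───┐ │ │
│↓│  ↑│↓│   │     │ │ │
│ ├─╴ │ │ ╶─┴─────┘ │ │
│↓│↱ ↑│↓│           │ │
│ ╵ ┌─┤ ├─┬─────────┤ │
│↳ ↑│ │↓│ │  ↱ → → ↓│ │
├───┘ ╵ │ ╵ ╷ ╶─┬─┐ ╵ │
│↓ ← ← ↲│   │↑ ↰│ │↳ ↓│
│ ┌───┬─┘ ┌─┴─╴ │ └─╴ │
│↓│↱ ↓│   │↱ → ↑│↓ ← ↲│
│ ╵ ╷ │ ╶─┤ ╶─┬─┘ ┌───┤
│↳ ↑│↓│   │↑ ↰│↓ ↲│↱ ↓│
├───┘ └───┴─╴ │ ╶─┘ ╷ │
│    ↳ → → → ↑│↳ → ↑│B│
└─────────────┴─────┴─┘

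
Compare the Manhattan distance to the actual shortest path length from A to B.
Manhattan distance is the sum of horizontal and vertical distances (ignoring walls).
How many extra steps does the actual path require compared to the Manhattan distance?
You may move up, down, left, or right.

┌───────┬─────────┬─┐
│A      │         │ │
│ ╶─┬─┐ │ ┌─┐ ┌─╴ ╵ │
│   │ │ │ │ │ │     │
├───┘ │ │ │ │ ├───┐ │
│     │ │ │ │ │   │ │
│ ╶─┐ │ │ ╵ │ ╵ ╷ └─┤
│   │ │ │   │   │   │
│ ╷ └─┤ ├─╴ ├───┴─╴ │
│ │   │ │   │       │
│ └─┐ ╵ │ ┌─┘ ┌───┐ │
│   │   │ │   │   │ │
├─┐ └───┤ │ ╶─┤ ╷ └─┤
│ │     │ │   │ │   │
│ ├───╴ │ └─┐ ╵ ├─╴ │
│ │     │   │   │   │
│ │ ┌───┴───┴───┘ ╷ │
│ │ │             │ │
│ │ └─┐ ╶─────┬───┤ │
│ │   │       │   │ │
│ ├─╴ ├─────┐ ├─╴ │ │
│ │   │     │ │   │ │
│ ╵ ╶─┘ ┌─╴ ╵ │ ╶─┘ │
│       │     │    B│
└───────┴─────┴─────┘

Manhattan distance: |11 - 0| + |9 - 0| = 20
Actual path length: 52
Extra steps: 52 - 20 = 32

Solution:

┌───────┬─────────┬─┐
│A → → ↓│         │ │
│ ╶─┬─┐ │ ┌─┐ ┌─╴ ╵ │
│   │ │↓│ │ │ │     │
├───┘ │ │ │ │ ├───┐ │
│     │↓│ │ │ │   │ │
│ ╶─┐ │ │ ╵ │ ╵ ╷ └─┤
│↓ ↰│ │↓│   │   │   │
│ ╷ └─┤ ├─╴ ├───┴─╴ │
│↓│↑ ↰│↓│   │       │
│ └─┐ ╵ │ ┌─┘ ┌───┐ │
│↳ ↓│↑ ↲│ │   │   │ │
├─┐ └───┤ │ ╶─┤ ╷ └─┤
│ │↳ → ↓│ │   │ │   │
│ ├───╴ │ └─┐ ╵ ├─╴ │
│ │↓ ← ↲│   │   │↱ ↓│
│ │ ┌───┴───┴───┘ ╷ │
│ │↓│  ↱ → → → → ↑│↓│
│ │ └─┐ ╶─────┬───┤ │
│ │↳ ↓│↑ ← ← ↰│   │↓│
│ ├─╴ ├─────┐ ├─╴ │ │
│ │↓ ↲│↱ → ↓│↑│   │↓│
│ ╵ ╶─┘ ┌─╴ ╵ │ ╶─┘ │
│  ↳ → ↑│  ↳ ↑│    B│
└───────┴─────┴─────┘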